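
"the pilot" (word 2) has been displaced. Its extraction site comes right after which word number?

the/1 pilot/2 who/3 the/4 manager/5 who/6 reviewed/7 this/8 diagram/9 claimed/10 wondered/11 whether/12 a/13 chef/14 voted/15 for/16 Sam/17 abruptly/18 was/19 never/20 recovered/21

10

The displaced element is "the pilot" (word 2).
It is linked across 1 clause boundary (Ø).
It functions as the subject of "wondered", so the gap sits immediately after word 10 ("claimed").
Base order: The manager who reviewed this diagram claimed that the pilot wondered whether a chef voted for Sam abruptly.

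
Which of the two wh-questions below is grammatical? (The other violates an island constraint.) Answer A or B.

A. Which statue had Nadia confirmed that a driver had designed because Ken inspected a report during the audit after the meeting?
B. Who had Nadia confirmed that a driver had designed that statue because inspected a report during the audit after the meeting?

A

In B, the wh-phrase is extracted from inside an adjunct island (introduced by "because"), which blocks movement.
In A, the extraction path crosses only that-complement boundaries, which are transparent.
So A is grammatical.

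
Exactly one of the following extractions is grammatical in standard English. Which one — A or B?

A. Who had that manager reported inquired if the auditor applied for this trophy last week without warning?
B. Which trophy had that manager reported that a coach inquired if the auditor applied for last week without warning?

In B, the wh-phrase is extracted from inside a wh-island (introduced by "if"), which blocks movement.
In A, the extraction path crosses only that-complement boundaries, which are transparent.
So A is grammatical.

A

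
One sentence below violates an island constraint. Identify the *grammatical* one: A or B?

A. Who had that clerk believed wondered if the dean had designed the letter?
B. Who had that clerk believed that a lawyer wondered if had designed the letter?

A

In B, the wh-phrase is extracted from inside a wh-island (introduced by "if"), which blocks movement.
In A, the extraction path crosses only that-complement boundaries, which are transparent.
So A is grammatical.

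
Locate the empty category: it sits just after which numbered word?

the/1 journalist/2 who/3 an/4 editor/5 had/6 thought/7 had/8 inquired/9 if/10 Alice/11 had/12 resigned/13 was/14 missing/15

7

The displaced element is "the journalist" (word 2).
It is linked across 1 clause boundary (Ø).
It functions as the subject of "inquired", so the gap sits immediately after word 7 ("thought").
Base order: An editor had thought that the journalist had inquired if Alice had resigned.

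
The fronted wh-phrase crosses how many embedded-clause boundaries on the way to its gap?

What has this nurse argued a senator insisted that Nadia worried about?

2

"what" is extracted from the PP object of "worried".
Boundaries crossed, outermost first: [Ø], [that] — 2 in total.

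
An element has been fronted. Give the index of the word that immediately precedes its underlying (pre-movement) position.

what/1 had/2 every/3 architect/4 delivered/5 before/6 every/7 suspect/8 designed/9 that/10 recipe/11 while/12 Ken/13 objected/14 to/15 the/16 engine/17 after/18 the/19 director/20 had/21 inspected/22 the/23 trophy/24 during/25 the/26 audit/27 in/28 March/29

5

The displaced element is "what" (word 1).
It functions as the direct object of "delivered", so the gap sits immediately after word 5 ("delivered").
Base order: Every architect had delivered what before every suspect designed that recipe while Ken objected to the engine after the director had inspected the trophy during the audit in March.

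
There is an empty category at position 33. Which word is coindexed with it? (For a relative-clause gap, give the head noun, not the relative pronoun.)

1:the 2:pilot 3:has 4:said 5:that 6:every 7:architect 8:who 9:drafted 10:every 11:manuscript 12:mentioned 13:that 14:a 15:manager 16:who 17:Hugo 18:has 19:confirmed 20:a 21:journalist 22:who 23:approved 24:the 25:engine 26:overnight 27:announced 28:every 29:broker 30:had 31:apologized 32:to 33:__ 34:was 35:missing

15

The gap at 33 is the prepositional object of "apologized", inside a relative clause.
The relative pronoun is "who" (word 16); it is bound by the head noun immediately before it.
Its filler is the head noun "manager", at word 15.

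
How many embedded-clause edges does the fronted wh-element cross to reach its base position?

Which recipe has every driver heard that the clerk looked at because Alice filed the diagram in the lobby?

"which recipe" is extracted from the PP object of "looked".
Boundaries crossed, outermost first: [that] — 1 in total.

1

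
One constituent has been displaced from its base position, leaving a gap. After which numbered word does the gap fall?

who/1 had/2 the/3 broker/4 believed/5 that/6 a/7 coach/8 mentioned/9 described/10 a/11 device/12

The displaced element is "who" (word 1).
It is linked across 2 clause boundaries (that → Ø).
It functions as the subject of "described", so the gap sits immediately after word 9 ("mentioned").
Base order: The broker had believed that a coach mentioned who described a device.

9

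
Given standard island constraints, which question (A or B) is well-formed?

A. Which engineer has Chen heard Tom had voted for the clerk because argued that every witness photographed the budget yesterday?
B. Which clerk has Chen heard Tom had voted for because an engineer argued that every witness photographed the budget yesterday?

In A, the wh-phrase is extracted from inside an adjunct island (introduced by "because"), which blocks movement.
In B, the extraction path crosses only that-complement boundaries, which are transparent.
So B is grammatical.

B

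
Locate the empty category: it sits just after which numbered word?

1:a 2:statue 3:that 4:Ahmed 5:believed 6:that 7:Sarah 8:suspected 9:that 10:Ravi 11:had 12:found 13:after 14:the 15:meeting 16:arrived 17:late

12

The displaced element is "a statue" (word 2).
It is linked across 2 clause boundaries (that → that).
It functions as the direct object of "found", so the gap sits immediately after word 12 ("found").
Base order: Ahmed believed that Sarah suspected that Ravi had found a statue after the meeting.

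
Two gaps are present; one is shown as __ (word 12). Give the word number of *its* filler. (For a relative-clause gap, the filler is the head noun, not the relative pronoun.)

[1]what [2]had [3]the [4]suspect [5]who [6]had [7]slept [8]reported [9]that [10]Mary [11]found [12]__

1

The marked gap is the direct object of "found".
Its filler is the fronted wh-phrase "what", at word 1.
(The other dependency links word 4 to a gap after word 5.)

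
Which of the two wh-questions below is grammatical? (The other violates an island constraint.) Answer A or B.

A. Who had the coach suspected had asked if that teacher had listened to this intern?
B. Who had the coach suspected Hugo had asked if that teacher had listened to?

A

In B, the wh-phrase is extracted from inside a wh-island (introduced by "if"), which blocks movement.
In A, the extraction path crosses only that-complement boundaries, which are transparent.
So A is grammatical.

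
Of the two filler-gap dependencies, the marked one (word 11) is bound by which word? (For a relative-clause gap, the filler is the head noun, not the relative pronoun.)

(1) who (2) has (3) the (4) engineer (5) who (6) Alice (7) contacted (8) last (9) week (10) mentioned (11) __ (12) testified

1

The marked gap is the subject of "testified".
Its filler is the fronted wh-phrase "who", at word 1.
(The other dependency links word 4 to a gap after word 7.)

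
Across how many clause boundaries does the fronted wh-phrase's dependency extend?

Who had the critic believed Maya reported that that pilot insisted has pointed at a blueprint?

3

"who" is extracted from the subject of "pointed".
Boundaries crossed, outermost first: [Ø], [that], [Ø] — 3 in total.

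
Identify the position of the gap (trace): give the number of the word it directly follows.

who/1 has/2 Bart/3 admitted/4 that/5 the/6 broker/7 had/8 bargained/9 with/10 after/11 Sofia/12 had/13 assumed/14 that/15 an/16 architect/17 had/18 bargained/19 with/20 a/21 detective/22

10

The displaced element is "who" (word 1).
It is linked across 1 clause boundary (that).
It functions as the object of the preposition "with" of "bargained", so the gap sits immediately after word 10 ("with").
Base order: Bart has admitted that the broker had bargained with who after Sofia had assumed that an architect had bargained with a detective.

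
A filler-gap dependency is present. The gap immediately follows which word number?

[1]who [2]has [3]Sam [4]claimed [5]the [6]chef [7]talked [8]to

8

The displaced element is "who" (word 1).
It is linked across 1 clause boundary (Ø).
It functions as the object of the preposition "to" of "talked", so the gap sits immediately after word 8 ("to").
Base order: Sam has claimed the chef talked to who.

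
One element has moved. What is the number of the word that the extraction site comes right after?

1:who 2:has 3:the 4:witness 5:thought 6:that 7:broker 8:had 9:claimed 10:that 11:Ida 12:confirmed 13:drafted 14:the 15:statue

12

The displaced element is "who" (word 1).
It is linked across 3 clause boundaries (Ø → that → Ø).
It functions as the subject of "drafted", so the gap sits immediately after word 12 ("confirmed").
Base order: The witness has thought that broker had claimed that Ida confirmed who drafted the statue.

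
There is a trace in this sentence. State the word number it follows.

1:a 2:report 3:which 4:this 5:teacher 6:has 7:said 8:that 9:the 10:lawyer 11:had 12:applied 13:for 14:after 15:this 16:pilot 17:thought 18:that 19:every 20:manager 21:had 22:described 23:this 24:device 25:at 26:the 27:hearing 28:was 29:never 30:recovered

13

The displaced element is "a report" (word 2).
It is linked across 1 clause boundary (that).
It functions as the object of the preposition "for" of "applied", so the gap sits immediately after word 13 ("for").
Base order: This teacher has said that the lawyer had applied for a report after this pilot thought that every manager had described this device at the hearing.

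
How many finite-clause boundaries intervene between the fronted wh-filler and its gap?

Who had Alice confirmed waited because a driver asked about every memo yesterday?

1

"who" is extracted from the subject of "waited".
Boundaries crossed, outermost first: [Ø] — 1 in total.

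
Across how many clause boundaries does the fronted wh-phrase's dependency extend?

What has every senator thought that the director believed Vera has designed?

"what" is extracted from the object of "designed".
Boundaries crossed, outermost first: [that], [Ø] — 2 in total.

2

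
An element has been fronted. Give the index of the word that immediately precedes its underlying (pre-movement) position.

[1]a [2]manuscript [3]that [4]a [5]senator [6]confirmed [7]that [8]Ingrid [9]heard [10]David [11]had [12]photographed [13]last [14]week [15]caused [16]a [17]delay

The displaced element is "a manuscript" (word 2).
It is linked across 2 clause boundaries (that → Ø).
It functions as the direct object of "photographed", so the gap sits immediately after word 12 ("photographed").
Base order: A senator confirmed that Ingrid heard David had photographed a manuscript last week.

12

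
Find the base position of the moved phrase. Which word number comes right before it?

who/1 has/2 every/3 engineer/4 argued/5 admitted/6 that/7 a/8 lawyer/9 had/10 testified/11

5

The displaced element is "who" (word 1).
It is linked across 1 clause boundary (Ø).
It functions as the subject of "admitted", so the gap sits immediately after word 5 ("argued").
Base order: Every engineer has argued that who admitted that a lawyer had testified.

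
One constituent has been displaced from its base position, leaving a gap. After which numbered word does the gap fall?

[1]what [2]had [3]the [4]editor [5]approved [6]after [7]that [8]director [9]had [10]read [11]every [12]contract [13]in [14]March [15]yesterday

The displaced element is "what" (word 1).
It functions as the direct object of "approved", so the gap sits immediately after word 5 ("approved").
Base order: The editor had approved what after that director had read every contract in March yesterday.

5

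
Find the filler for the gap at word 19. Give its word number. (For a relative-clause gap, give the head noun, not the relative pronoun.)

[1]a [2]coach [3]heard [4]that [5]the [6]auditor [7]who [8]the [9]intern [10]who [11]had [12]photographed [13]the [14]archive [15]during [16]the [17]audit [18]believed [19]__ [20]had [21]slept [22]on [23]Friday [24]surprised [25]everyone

The gap at 19 is the subject of "slept", inside a relative clause.
The relative pronoun is "who" (word 7); it is bound by the head noun immediately before it.
Its filler is the head noun "auditor", at word 6.

6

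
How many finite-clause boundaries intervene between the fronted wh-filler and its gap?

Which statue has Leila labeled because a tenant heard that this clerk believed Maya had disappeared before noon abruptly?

0

"which statue" originates inside the matrix clause — no clause boundary is crossed.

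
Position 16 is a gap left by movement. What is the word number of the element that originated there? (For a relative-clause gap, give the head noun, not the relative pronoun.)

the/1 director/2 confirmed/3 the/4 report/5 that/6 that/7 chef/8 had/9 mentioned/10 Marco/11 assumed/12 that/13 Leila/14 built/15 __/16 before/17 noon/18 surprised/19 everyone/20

The gap at 16 is the object of "built", inside a relative clause.
The relative pronoun is "that" (word 6); it is bound by the head noun immediately before it.
Its filler is the head noun "report", at word 5.

5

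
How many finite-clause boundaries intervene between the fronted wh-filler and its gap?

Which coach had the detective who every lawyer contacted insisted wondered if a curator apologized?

"which coach" is extracted from the subject of "wondered".
Boundaries crossed, outermost first: [Ø] — 1 in total.

1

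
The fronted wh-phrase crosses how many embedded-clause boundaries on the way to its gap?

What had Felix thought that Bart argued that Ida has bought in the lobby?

2

"what" is extracted from the object of "bought".
Boundaries crossed, outermost first: [that], [that] — 2 in total.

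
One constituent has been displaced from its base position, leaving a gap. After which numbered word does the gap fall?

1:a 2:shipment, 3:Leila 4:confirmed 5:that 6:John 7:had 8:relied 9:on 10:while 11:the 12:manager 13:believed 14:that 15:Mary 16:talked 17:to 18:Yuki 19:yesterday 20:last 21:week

The displaced element is "a shipment" (word 2).
It is linked across 1 clause boundary (that).
It functions as the object of the preposition "on" of "relied", so the gap sits immediately after word 9 ("on").
Base order: Leila confirmed that John had relied on a shipment while the manager believed that Mary talked to Yuki yesterday last week.

9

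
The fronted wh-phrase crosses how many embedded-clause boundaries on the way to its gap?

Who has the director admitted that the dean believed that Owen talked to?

2

"who" is extracted from the PP object of "talked".
Boundaries crossed, outermost first: [that], [that] — 2 in total.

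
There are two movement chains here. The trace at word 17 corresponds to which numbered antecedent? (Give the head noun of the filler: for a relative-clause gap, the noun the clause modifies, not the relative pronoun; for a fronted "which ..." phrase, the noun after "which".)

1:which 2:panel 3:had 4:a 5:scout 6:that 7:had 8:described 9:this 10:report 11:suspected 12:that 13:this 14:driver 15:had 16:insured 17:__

2

The marked gap is the direct object of "insured".
Its filler is the fronted wh-phrase "which panel", at word 2.
(The other dependency links word 5 to a gap after word 6.)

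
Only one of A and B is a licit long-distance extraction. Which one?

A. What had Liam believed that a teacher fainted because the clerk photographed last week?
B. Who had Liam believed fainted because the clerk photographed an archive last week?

In A, the wh-phrase is extracted from inside an adjunct island (introduced by "because"), which blocks movement.
In B, the extraction path crosses only that-complement boundaries, which are transparent.
So B is grammatical.

B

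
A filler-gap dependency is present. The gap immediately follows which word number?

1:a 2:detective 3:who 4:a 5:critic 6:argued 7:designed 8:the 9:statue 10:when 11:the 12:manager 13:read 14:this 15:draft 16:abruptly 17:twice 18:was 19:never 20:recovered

6

The displaced element is "a detective" (word 2).
It is linked across 1 clause boundary (Ø).
It functions as the subject of "designed", so the gap sits immediately after word 6 ("argued").
Base order: A critic argued that a detective designed the statue when the manager read this draft abruptly twice.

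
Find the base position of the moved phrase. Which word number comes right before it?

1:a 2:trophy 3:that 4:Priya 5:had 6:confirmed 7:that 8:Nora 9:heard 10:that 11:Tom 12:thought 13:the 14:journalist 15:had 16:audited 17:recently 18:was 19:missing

The displaced element is "a trophy" (word 2).
It is linked across 3 clause boundaries (that → that → Ø).
It functions as the direct object of "audited", so the gap sits immediately after word 16 ("audited").
Base order: Priya had confirmed that Nora heard that Tom thought the journalist had audited a trophy recently.

16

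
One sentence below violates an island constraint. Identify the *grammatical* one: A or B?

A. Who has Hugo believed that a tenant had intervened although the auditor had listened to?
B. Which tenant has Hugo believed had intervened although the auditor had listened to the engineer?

B

In A, the wh-phrase is extracted from inside an adjunct island (introduced by "although"), which blocks movement.
In B, the extraction path crosses only that-complement boundaries, which are transparent.
So B is grammatical.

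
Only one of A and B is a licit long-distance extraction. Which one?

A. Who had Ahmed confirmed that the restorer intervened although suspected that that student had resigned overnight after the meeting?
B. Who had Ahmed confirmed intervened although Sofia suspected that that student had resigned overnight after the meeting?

B

In A, the wh-phrase is extracted from inside an adjunct island (introduced by "although"), which blocks movement.
In B, the extraction path crosses only that-complement boundaries, which are transparent.
So B is grammatical.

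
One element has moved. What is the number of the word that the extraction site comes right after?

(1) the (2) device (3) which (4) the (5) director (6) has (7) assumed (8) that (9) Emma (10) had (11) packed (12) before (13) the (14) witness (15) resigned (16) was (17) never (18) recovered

The displaced element is "the device" (word 2).
It is linked across 1 clause boundary (that).
It functions as the direct object of "packed", so the gap sits immediately after word 11 ("packed").
Base order: The director has assumed that Emma had packed the device before the witness resigned.

11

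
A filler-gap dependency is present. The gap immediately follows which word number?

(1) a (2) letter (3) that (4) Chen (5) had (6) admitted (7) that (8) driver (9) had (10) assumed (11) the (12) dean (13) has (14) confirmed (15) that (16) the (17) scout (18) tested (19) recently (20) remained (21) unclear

The displaced element is "a letter" (word 2).
It is linked across 3 clause boundaries (Ø → Ø → that).
It functions as the direct object of "tested", so the gap sits immediately after word 18 ("tested").
Base order: Chen had admitted that driver had assumed the dean has confirmed that the scout tested a letter recently.

18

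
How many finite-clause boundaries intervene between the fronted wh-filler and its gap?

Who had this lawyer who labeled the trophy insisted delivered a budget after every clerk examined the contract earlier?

"who" is extracted from the subject of "delivered".
Boundaries crossed, outermost first: [Ø] — 1 in total.

1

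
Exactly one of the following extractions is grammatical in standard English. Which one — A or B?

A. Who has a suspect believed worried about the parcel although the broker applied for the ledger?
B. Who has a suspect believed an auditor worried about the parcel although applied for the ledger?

A

In B, the wh-phrase is extracted from inside an adjunct island (introduced by "although"), which blocks movement.
In A, the extraction path crosses only that-complement boundaries, which are transparent.
So A is grammatical.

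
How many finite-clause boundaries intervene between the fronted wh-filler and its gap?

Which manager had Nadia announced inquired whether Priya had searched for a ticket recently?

"which manager" is extracted from the subject of "inquired".
Boundaries crossed, outermost first: [Ø] — 1 in total.

1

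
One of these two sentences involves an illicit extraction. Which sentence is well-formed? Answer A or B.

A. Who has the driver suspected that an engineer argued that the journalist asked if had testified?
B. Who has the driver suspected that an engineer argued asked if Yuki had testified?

In A, the wh-phrase is extracted from inside a wh-island (introduced by "if"), which blocks movement.
In B, the extraction path crosses only that-complement boundaries, which are transparent.
So B is grammatical.

B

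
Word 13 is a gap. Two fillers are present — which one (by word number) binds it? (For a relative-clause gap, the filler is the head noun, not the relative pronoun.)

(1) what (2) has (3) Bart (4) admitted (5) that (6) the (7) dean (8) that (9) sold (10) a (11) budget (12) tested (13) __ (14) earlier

1

The marked gap is the direct object of "tested".
Its filler is the fronted wh-phrase "what", at word 1.
(The other dependency links word 7 to a gap after word 8.)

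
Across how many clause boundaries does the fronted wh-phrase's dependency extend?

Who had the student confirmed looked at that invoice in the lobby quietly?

"who" is extracted from the subject of "looked".
Boundaries crossed, outermost first: [Ø] — 1 in total.

1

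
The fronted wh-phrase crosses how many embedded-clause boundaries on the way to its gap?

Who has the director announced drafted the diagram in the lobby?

"who" is extracted from the subject of "drafted".
Boundaries crossed, outermost first: [Ø] — 1 in total.

1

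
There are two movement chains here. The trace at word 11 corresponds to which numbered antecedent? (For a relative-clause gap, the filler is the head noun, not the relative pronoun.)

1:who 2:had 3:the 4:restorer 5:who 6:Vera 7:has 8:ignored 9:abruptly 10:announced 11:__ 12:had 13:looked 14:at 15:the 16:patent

1

The marked gap is the subject of "looked".
Its filler is the fronted wh-phrase "who", at word 1.
(The other dependency links word 4 to a gap after word 8.)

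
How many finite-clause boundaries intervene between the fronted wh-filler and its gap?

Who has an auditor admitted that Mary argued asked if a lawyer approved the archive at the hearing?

2

"who" is extracted from the subject of "asked".
Boundaries crossed, outermost first: [that], [Ø] — 2 in total.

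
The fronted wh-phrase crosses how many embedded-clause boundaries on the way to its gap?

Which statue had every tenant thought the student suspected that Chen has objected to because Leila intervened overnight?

"which statue" is extracted from the PP object of "objected".
Boundaries crossed, outermost first: [Ø], [that] — 2 in total.

2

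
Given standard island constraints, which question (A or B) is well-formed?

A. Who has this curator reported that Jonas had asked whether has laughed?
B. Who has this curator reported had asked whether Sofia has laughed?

In A, the wh-phrase is extracted from inside a wh-island (introduced by "whether"), which blocks movement.
In B, the extraction path crosses only that-complement boundaries, which are transparent.
So B is grammatical.

B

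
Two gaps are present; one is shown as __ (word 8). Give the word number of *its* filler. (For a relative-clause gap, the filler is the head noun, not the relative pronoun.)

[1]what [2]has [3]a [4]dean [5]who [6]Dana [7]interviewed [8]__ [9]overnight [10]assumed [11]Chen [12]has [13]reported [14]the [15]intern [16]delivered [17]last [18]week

The marked gap is inside the relative clause, the direct object of "interviewed".
Its filler is the head noun "dean" (via "who"), at word 4.
(The other dependency links word 1 to a gap after word 16.)

4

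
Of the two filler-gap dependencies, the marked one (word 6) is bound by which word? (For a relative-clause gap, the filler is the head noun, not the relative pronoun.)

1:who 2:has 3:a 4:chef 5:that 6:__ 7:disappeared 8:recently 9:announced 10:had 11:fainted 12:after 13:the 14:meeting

The marked gap is inside the relative clause, the subject of "disappeared".
Its filler is the head noun "chef" (via "that"), at word 4.
(The other dependency links word 1 to a gap after word 9.)

4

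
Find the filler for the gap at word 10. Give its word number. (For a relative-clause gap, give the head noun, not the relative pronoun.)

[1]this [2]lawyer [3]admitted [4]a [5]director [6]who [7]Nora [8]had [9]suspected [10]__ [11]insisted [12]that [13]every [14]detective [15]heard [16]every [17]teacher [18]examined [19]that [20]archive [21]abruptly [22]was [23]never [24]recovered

The gap at 10 is the subject of "insisted", inside a relative clause.
The relative pronoun is "who" (word 6); it is bound by the head noun immediately before it.
Its filler is the head noun "director", at word 5.

5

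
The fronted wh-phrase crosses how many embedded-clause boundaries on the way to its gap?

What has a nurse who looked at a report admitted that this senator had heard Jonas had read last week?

"what" is extracted from the object of "read".
Boundaries crossed, outermost first: [that], [Ø] — 2 in total.

2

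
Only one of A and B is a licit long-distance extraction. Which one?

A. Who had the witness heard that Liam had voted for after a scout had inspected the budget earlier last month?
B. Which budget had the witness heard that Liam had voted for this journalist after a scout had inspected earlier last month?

A

In B, the wh-phrase is extracted from inside an adjunct island (introduced by "after"), which blocks movement.
In A, the extraction path crosses only that-complement boundaries, which are transparent.
So A is grammatical.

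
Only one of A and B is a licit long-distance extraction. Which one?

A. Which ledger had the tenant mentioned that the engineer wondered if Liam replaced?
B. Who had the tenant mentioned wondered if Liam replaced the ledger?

B

In A, the wh-phrase is extracted from inside a wh-island (introduced by "if"), which blocks movement.
In B, the extraction path crosses only that-complement boundaries, which are transparent.
So B is grammatical.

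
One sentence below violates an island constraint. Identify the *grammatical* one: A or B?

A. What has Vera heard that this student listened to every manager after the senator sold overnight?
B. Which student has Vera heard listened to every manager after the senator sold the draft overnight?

In A, the wh-phrase is extracted from inside an adjunct island (introduced by "after"), which blocks movement.
In B, the extraction path crosses only that-complement boundaries, which are transparent.
So B is grammatical.

B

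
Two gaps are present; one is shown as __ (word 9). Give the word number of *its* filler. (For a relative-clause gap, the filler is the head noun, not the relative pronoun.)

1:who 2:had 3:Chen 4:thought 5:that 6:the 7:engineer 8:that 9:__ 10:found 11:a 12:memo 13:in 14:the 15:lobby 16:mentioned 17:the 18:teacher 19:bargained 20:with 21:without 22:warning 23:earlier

7

The marked gap is inside the relative clause, the subject of "found".
Its filler is the head noun "engineer" (via "that"), at word 7.
(The other dependency links word 1 to a gap after word 20.)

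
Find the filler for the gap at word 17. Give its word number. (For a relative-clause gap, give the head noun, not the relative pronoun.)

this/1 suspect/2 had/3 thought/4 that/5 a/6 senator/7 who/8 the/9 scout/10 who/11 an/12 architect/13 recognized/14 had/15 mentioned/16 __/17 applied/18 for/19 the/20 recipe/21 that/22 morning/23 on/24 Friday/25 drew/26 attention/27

The gap at 17 is the subject of "applied", inside a relative clause.
The relative pronoun is "who" (word 8); it is bound by the head noun immediately before it.
Its filler is the head noun "senator", at word 7.

7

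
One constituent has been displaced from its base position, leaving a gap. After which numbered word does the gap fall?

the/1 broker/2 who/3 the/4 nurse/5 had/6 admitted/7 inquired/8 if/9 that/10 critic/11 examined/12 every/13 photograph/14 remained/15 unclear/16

The displaced element is "the broker" (word 2).
It is linked across 1 clause boundary (Ø).
It functions as the subject of "inquired", so the gap sits immediately after word 7 ("admitted").
Base order: The nurse had admitted that the broker inquired if that critic examined every photograph.

7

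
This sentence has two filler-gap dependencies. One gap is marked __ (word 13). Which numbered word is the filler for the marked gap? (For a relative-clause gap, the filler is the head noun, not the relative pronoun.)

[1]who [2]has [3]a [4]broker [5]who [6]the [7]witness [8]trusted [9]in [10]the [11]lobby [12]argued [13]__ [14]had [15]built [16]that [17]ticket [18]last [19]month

The marked gap is the subject of "built".
Its filler is the fronted wh-phrase "who", at word 1.
(The other dependency links word 4 to a gap after word 8.)

1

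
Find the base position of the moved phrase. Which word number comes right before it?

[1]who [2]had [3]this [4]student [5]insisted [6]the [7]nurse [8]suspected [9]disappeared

8

The displaced element is "who" (word 1).
It is linked across 2 clause boundaries (Ø → Ø).
It functions as the subject of "disappeared", so the gap sits immediately after word 8 ("suspected").
Base order: This student had insisted the nurse suspected that who disappeared.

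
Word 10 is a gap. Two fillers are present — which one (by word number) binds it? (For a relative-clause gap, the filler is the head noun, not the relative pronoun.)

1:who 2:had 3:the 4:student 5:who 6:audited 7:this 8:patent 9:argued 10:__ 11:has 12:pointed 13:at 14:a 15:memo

The marked gap is the subject of "pointed".
Its filler is the fronted wh-phrase "who", at word 1.
(The other dependency links word 4 to a gap after word 5.)

1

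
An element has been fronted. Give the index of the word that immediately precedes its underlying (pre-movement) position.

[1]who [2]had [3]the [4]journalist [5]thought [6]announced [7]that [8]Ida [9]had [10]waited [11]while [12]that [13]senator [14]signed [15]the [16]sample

5

The displaced element is "who" (word 1).
It is linked across 1 clause boundary (Ø).
It functions as the subject of "announced", so the gap sits immediately after word 5 ("thought").
Base order: The journalist had thought who announced that Ida had waited while that senator signed the sample.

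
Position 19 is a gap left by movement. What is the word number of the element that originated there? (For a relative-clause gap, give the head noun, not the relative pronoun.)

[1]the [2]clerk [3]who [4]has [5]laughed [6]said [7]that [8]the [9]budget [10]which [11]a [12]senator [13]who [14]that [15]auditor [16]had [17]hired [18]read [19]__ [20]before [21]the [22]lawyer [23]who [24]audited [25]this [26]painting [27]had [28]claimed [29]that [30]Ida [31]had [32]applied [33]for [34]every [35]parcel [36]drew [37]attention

9

The gap at 19 is the object of "read", inside a relative clause.
The relative pronoun is "which" (word 10); it is bound by the head noun immediately before it.
Its filler is the head noun "budget", at word 9.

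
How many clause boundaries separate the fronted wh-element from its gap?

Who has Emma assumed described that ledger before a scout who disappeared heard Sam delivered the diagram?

"who" is extracted from the subject of "described".
Boundaries crossed, outermost first: [Ø] — 1 in total.

1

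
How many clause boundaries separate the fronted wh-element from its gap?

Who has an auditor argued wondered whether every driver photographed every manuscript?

1

"who" is extracted from the subject of "wondered".
Boundaries crossed, outermost first: [Ø] — 1 in total.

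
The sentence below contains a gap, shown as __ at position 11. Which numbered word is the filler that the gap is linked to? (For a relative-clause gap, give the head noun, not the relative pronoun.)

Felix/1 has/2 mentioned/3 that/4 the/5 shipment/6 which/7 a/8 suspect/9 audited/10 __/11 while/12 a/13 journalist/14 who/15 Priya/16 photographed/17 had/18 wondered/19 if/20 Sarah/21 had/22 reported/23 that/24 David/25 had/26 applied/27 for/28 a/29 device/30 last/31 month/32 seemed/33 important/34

6

The gap at 11 is the object of "audited", inside a relative clause.
The relative pronoun is "which" (word 7); it is bound by the head noun immediately before it.
Its filler is the head noun "shipment", at word 6.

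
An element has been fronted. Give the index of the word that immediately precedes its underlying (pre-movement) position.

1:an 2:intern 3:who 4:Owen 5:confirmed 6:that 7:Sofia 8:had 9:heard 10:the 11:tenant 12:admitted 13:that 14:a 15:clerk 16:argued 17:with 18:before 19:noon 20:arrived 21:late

17

The displaced element is "an intern" (word 2).
It is linked across 3 clause boundaries (that → Ø → that).
It functions as the object of the preposition "with" of "argued", so the gap sits immediately after word 17 ("with").
Base order: Owen confirmed that Sofia had heard the tenant admitted that a clerk argued with an intern before noon.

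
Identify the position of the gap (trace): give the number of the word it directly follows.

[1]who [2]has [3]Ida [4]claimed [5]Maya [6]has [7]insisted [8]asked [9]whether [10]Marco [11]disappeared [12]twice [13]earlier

The displaced element is "who" (word 1).
It is linked across 2 clause boundaries (Ø → Ø).
It functions as the subject of "asked", so the gap sits immediately after word 7 ("insisted").
Base order: Ida has claimed Maya has insisted that who asked whether Marco disappeared twice earlier.

7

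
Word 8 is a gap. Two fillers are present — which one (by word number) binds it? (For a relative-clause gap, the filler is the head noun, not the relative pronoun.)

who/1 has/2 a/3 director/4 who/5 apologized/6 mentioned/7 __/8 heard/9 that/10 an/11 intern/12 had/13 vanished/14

1

The marked gap is the subject of "heard".
Its filler is the fronted wh-phrase "who", at word 1.
(The other dependency links word 4 to a gap after word 5.)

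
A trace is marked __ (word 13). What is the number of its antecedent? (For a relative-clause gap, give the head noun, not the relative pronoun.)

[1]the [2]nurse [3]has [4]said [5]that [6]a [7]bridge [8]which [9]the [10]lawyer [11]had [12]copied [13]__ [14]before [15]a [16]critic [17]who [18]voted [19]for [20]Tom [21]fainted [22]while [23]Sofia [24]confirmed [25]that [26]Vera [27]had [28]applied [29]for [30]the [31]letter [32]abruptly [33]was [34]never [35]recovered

The gap at 13 is the object of "copied", inside a relative clause.
The relative pronoun is "which" (word 8); it is bound by the head noun immediately before it.
Its filler is the head noun "bridge", at word 7.

7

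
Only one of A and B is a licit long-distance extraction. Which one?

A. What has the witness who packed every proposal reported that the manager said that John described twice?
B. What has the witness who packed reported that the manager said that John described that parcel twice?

In B, the wh-phrase is extracted from inside a complex-NP island (relative clause) (introduced by "who"), which blocks movement.
In A, the extraction path crosses only that-complement boundaries, which are transparent.
So A is grammatical.

A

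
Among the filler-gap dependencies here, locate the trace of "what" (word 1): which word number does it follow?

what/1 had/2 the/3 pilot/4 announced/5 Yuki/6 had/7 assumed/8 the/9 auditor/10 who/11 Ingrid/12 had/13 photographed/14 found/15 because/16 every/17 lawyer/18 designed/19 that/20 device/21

15

The displaced element is "what" (word 1).
It is linked across 2 clause boundaries (Ø → Ø).
It functions as the direct object of "found", so the gap sits immediately after word 15 ("found").
Base order: The pilot had announced Yuki had assumed the auditor who Ingrid had photographed found what because every lawyer designed that device.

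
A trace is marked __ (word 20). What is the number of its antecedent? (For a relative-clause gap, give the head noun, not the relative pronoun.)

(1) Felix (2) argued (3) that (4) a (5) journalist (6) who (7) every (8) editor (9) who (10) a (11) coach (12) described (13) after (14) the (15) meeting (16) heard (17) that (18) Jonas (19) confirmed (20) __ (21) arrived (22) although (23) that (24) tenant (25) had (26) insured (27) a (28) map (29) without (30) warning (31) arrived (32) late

The gap at 20 is the subject of "arrived", inside a relative clause.
The relative pronoun is "who" (word 6); it is bound by the head noun immediately before it.
Its filler is the head noun "journalist", at word 5.

5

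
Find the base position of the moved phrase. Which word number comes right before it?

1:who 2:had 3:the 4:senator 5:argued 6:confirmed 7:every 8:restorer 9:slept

5

The displaced element is "who" (word 1).
It is linked across 1 clause boundary (Ø).
It functions as the subject of "confirmed", so the gap sits immediately after word 5 ("argued").
Base order: The senator had argued that who confirmed every restorer slept.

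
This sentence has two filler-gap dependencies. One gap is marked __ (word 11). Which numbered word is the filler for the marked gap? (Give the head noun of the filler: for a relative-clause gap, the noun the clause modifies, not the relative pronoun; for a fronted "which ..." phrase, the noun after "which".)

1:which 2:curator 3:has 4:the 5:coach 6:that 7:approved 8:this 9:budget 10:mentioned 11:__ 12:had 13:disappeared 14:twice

2

The marked gap is the subject of "disappeared".
Its filler is the fronted wh-phrase "which curator", at word 2.
(The other dependency links word 5 to a gap after word 6.)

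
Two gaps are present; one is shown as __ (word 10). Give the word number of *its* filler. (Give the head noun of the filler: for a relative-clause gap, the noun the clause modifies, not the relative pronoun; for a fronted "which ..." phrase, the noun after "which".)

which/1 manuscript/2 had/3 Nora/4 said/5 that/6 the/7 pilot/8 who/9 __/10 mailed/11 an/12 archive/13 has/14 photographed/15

The marked gap is inside the relative clause, the subject of "mailed".
Its filler is the head noun "pilot" (via "who"), at word 8.
(The other dependency links word 2 to a gap after word 15.)

8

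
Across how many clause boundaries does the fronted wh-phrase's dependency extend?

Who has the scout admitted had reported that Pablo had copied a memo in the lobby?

"who" is extracted from the subject of "reported".
Boundaries crossed, outermost first: [Ø] — 1 in total.

1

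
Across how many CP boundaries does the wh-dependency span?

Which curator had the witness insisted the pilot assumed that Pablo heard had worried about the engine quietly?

3

"which curator" is extracted from the subject of "worried".
Boundaries crossed, outermost first: [Ø], [that], [Ø] — 3 in total.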